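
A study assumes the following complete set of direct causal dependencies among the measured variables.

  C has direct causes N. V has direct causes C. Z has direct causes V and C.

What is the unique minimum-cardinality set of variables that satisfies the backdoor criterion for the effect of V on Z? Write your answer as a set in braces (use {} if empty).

Variables eligible for adjustment (non-descendants of V, excluding V and Z): {C, N}.
Backdoor paths from V to Z:
  P1: V <- C -> Z
The empty set is not sufficient: P1 (V <- C -> Z) has no collider blocking it and no conditioned non-collider, so it is open.
Try {C}:
  P1: blocked at fork node C ∈ conditioning set.
{C} contains no descendant of V and blocks every backdoor path.
No other singleton works — e.g. {N} leaves P1 open — so {C} is the unique smallest valid adjustment set.

{C}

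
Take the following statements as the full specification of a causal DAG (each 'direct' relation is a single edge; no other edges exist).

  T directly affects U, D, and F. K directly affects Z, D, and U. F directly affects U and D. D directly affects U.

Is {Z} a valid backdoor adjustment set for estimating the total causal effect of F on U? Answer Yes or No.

No

Backdoor paths from F to U (paths whose first edge points into F):
  P1: F <- T -> D <- K -> U
  P2: F <- T -> D -> U
  P3: F <- T -> U
Condition 1 (no descendant of F in the set): holds — descendants of F are {D, U}; none are in {Z}.
Condition 2 (every backdoor path blocked by {Z}):
  P1: blocked at collider D (neither it nor any descendant is in the conditioning set).
  P2: open — no interior node is in the conditioning set.
  P3: open — no interior node is in the conditioning set.
{Z} does not satisfy the backdoor criterion.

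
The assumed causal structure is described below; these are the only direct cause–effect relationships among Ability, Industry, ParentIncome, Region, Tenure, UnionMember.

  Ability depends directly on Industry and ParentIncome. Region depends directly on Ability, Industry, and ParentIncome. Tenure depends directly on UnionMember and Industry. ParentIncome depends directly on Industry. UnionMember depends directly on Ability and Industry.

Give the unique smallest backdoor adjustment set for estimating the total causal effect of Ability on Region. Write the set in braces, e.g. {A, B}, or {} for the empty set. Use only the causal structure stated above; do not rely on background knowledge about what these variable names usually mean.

Variables eligible for adjustment (non-descendants of Ability, excluding Ability and Region): {Industry, ParentIncome}.
Backdoor paths from Ability to Region:
  P1: Ability <- Industry -> ParentIncome -> Region
  P2: Ability <- Industry -> Region
  P3: Ability <- ParentIncome <- Industry -> Region
  P4: Ability <- ParentIncome -> Region
The empty set is not sufficient: P1 (Ability <- Industry -> ParentIncome -> Region) has no collider blocking it and no conditioned non-collider, so it is open.
Try {Industry, ParentIncome}:
  P1: blocked at fork node Industry ∈ conditioning set.
  P2: blocked at fork node Industry ∈ conditioning set.
  P3: blocked at chain node ParentIncome ∈ conditioning set.
  P4: blocked at fork node ParentIncome ∈ conditioning set.
{Industry, ParentIncome} contains no descendant of Ability and blocks every backdoor path.
Every element of {Industry, ParentIncome} is needed (dropping Industry leaves P2 open; dropping ParentIncome leaves P4 open), so no proper subset is valid.
Among all size-2 subsets of the eligible variables, only {Industry, ParentIncome} blocks every backdoor path, so it is the unique smallest valid adjustment set.

{Industry, ParentIncome}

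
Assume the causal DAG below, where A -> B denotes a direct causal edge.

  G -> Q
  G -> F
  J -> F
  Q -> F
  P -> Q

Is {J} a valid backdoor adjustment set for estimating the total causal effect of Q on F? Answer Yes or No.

No

Backdoor paths from Q to F (paths whose first edge points into Q):
  P1: Q <- G -> F
Condition 1 (no descendant of Q in the set): holds — descendants of Q are {F}; none are in {J}.
Condition 2 (every backdoor path blocked by {J}):
  P1: open — no interior node is in the conditioning set.
{J} does not satisfy the backdoor criterion.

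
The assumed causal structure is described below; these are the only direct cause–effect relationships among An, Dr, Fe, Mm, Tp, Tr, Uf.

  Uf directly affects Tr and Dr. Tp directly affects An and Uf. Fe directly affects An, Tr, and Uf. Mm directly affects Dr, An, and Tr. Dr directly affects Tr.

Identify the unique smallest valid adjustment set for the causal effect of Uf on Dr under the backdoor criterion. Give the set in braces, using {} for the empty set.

{}

Variables eligible for adjustment (non-descendants of Uf, excluding Uf and Dr): {An, Fe, Mm, Tp}.
Backdoor paths from Uf to Dr:
  P1: Uf <- Fe -> An <- Mm -> Dr
  P2: Uf <- Fe -> An <- Mm -> Tr <- Dr
  P3: Uf <- Fe -> Tr <- Mm -> Dr
  P4: Uf <- Fe -> Tr <- Dr
  P5: Uf <- Tp -> An <- Mm -> Dr
  P6: Uf <- Tp -> An <- Mm -> Tr <- Dr
  P7: Uf <- Tp -> An <- Fe -> Tr <- Mm -> Dr
  P8: Uf <- Tp -> An <- Fe -> Tr <- Dr
Each backdoor path contains an unconditioned collider, so every path is already blocked with the empty conditioning set:
  P1: blocked at collider An (neither it nor any descendant is in the conditioning set).
  P2: blocked at collider An (neither it nor any descendant is in the conditioning set).
  P3: blocked at collider Tr (neither it nor any descendant is in the conditioning set).
  P4: blocked at collider Tr (neither it nor any descendant is in the conditioning set).
  P5: blocked at collider An (neither it nor any descendant is in the conditioning set).
  P6: blocked at collider An (neither it nor any descendant is in the conditioning set).
  P7: blocked at collider An (neither it nor any descendant is in the conditioning set).
  P8: blocked at collider An (neither it nor any descendant is in the conditioning set).
The empty set is therefore the unique smallest valid set.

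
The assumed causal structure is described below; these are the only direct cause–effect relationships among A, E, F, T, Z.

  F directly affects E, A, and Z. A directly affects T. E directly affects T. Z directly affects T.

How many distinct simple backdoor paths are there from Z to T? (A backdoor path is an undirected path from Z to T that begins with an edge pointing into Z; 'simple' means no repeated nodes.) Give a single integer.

2

A backdoor path from Z to T is any simple undirected path whose first edge points into Z (i.e. leaves Z via a parent).
Parents of Z: {F}.
Enumerating:
  P1: Z <- F -> A -> T
  P2: Z <- F -> E -> T
That exhausts the simple backdoor paths. Count: 2.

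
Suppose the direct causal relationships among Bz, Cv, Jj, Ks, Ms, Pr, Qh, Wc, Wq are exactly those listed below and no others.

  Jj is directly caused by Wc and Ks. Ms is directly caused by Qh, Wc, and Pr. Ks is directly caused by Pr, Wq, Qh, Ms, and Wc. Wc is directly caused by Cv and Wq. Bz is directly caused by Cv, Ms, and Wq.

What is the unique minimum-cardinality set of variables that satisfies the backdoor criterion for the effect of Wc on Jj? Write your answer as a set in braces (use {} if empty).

Variables eligible for adjustment (non-descendants of Wc, excluding Wc and Jj): {Cv, Pr, Qh, Wq}.
Backdoor paths from Wc to Jj:
  P1: Wc <- Cv -> Bz <- Wq -> Ks -> Jj
  P2: Wc <- Cv -> Bz <- Ms <- Pr -> Ks -> Jj
  P3: Wc <- Cv -> Bz <- Ms <- Qh -> Ks -> Jj
  P4: Wc <- Cv -> Bz <- Ms -> Ks -> Jj
  P5: Wc <- Wq -> Ks -> Jj
  P6: Wc <- Wq -> Bz <- Ms <- Pr -> Ks -> Jj
  P7: Wc <- Wq -> Bz <- Ms <- Qh -> Ks -> Jj
  P8: Wc <- Wq -> Bz <- Ms -> Ks -> Jj
The empty set is not sufficient: P5 (Wc <- Wq -> Ks -> Jj) has no collider blocking it and no conditioned non-collider, so it is open.
Try {Wq}:
  P1: blocked at collider Bz (neither it nor any descendant is in the conditioning set).
  P2: blocked at collider Bz (neither it nor any descendant is in the conditioning set).
  P3: blocked at collider Bz (neither it nor any descendant is in the conditioning set).
  P4: blocked at collider Bz (neither it nor any descendant is in the conditioning set).
  P5: blocked at fork node Wq ∈ conditioning set.
  P6: blocked at fork node Wq ∈ conditioning set.
  P7: blocked at fork node Wq ∈ conditioning set.
  P8: blocked at fork node Wq ∈ conditioning set.
{Wq} contains no descendant of Wc and blocks every backdoor path.
No other singleton works — e.g. {Pr} leaves P5 open — so {Wq} is the unique smallest valid adjustment set.

{Wq}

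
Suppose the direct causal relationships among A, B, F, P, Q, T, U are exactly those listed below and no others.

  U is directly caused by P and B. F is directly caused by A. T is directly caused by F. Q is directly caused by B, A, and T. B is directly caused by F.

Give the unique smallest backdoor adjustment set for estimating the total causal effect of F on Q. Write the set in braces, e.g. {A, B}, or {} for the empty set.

Variables eligible for adjustment (non-descendants of F, excluding F and Q): {A, P}.
Backdoor paths from F to Q:
  P1: F <- A -> Q
The empty set is not sufficient: P1 (F <- A -> Q) has no collider blocking it and no conditioned non-collider, so it is open.
Try {A}:
  P1: blocked at fork node A ∈ conditioning set.
{A} contains no descendant of F and blocks every backdoor path.
No other singleton works — e.g. {P} leaves P1 open — so {A} is the unique smallest valid adjustment set.

{A}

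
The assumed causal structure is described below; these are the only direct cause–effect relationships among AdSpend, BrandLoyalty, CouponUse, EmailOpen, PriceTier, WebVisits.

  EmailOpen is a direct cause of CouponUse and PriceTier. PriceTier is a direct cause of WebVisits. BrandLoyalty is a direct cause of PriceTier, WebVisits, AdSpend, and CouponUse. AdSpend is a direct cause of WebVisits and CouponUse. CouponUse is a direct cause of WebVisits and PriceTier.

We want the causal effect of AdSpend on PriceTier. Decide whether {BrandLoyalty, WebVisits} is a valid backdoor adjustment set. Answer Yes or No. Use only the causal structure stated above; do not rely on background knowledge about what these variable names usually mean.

No

Backdoor paths from AdSpend to PriceTier (paths whose first edge points into AdSpend):
  P1: AdSpend <- BrandLoyalty -> CouponUse <- EmailOpen -> PriceTier
  P2: AdSpend <- BrandLoyalty -> CouponUse -> PriceTier
  P3: AdSpend <- BrandLoyalty -> CouponUse -> WebVisits <- PriceTier
  P4: AdSpend <- BrandLoyalty -> PriceTier
  P5: AdSpend <- BrandLoyalty -> WebVisits <- CouponUse <- EmailOpen -> PriceTier
  P6: AdSpend <- BrandLoyalty -> WebVisits <- CouponUse -> PriceTier
  P7: AdSpend <- BrandLoyalty -> WebVisits <- PriceTier
Condition 1 (no descendant of AdSpend in the set): FAILS — WebVisits is a descendant of AdSpend.
Condition 2 (every backdoor path blocked by {BrandLoyalty, WebVisits}):
  P1: blocked at fork node BrandLoyalty ∈ conditioning set.
  P2: blocked at fork node BrandLoyalty ∈ conditioning set.
  P3: blocked at fork node BrandLoyalty ∈ conditioning set.
  P4: blocked at fork node BrandLoyalty ∈ conditioning set.
  P5: blocked at fork node BrandLoyalty ∈ conditioning set.
  P6: blocked at fork node BrandLoyalty ∈ conditioning set.
  P7: blocked at fork node BrandLoyalty ∈ conditioning set.
{BrandLoyalty, WebVisits} does not satisfy the backdoor criterion.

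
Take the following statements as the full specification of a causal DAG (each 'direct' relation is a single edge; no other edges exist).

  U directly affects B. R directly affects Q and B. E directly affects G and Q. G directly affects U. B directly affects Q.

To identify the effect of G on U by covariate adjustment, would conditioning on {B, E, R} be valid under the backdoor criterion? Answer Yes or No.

Backdoor paths from G to U (paths whose first edge points into G):
  P1: G <- E -> Q <- R -> B <- U
  P2: G <- E -> Q <- B <- U
Condition 1 (no descendant of G in the set): FAILS — B is a descendant of G.
Condition 2 (every backdoor path blocked by {B, E, R}):
  P1: blocked at fork node E ∈ conditioning set.
  P2: blocked at fork node E ∈ conditioning set.
{B, E, R} does not satisfy the backdoor criterion.

No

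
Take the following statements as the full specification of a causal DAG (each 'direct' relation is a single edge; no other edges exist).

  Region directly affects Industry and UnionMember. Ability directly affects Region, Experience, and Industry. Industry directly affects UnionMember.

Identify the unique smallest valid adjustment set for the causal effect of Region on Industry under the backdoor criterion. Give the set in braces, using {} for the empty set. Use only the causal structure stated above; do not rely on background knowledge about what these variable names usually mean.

Variables eligible for adjustment (non-descendants of Region, excluding Region and Industry): {Ability, Experience}.
Backdoor paths from Region to Industry:
  P1: Region <- Ability -> Industry
The empty set is not sufficient: P1 (Region <- Ability -> Industry) has no collider blocking it and no conditioned non-collider, so it is open.
Try {Ability}:
  P1: blocked at fork node Ability ∈ conditioning set.
{Ability} contains no descendant of Region and blocks every backdoor path.
No other singleton works — e.g. {Experience} leaves P1 open — so {Ability} is the unique smallest valid adjustment set.

{Ability}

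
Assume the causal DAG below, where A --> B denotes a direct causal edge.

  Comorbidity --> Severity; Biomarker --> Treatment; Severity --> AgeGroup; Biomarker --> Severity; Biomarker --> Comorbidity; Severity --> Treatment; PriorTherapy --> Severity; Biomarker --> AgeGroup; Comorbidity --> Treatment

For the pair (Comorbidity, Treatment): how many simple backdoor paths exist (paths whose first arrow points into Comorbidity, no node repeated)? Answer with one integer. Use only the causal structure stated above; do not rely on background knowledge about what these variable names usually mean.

3

A backdoor path from Comorbidity to Treatment is any simple undirected path whose first edge points into Comorbidity (i.e. leaves Comorbidity via a parent).
Parents of Comorbidity: {Biomarker}.
Enumerating:
  P1: Comorbidity <- Biomarker -> Severity -> Treatment
  P2: Comorbidity <- Biomarker -> Treatment
  P3: Comorbidity <- Biomarker -> AgeGroup <- Severity -> Treatment
That exhausts the simple backdoor paths. Count: 3.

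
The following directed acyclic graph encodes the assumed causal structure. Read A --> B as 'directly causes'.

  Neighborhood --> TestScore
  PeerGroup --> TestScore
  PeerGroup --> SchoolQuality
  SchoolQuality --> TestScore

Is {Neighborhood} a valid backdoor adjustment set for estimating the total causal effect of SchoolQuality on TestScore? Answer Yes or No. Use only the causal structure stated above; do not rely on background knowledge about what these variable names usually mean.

Backdoor paths from SchoolQuality to TestScore (paths whose first edge points into SchoolQuality):
  P1: SchoolQuality <- PeerGroup -> TestScore
Condition 1 (no descendant of SchoolQuality in the set): holds — descendants of SchoolQuality are {TestScore}; none are in {Neighborhood}.
Condition 2 (every backdoor path blocked by {Neighborhood}):
  P1: open — no interior node is in the conditioning set.
{Neighborhood} does not satisfy the backdoor criterion.

No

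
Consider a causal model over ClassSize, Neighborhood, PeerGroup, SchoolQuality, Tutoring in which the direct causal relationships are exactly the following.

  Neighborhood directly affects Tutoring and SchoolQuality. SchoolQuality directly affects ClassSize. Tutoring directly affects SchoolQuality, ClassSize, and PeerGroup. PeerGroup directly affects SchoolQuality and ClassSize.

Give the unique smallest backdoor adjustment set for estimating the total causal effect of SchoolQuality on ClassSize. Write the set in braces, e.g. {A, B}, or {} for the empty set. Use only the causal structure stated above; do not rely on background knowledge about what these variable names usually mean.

Variables eligible for adjustment (non-descendants of SchoolQuality, excluding SchoolQuality and ClassSize): {Neighborhood, PeerGroup, Tutoring}.
Backdoor paths from SchoolQuality to ClassSize:
  P1: SchoolQuality <- Neighborhood -> Tutoring -> PeerGroup -> ClassSize
  P2: SchoolQuality <- Neighborhood -> Tutoring -> ClassSize
  P3: SchoolQuality <- Tutoring -> PeerGroup -> ClassSize
  P4: SchoolQuality <- Tutoring -> ClassSize
  P5: SchoolQuality <- PeerGroup <- Tutoring -> ClassSize
  P6: SchoolQuality <- PeerGroup -> ClassSize
The empty set is not sufficient: P1 (SchoolQuality <- Neighborhood -> Tutoring -> PeerGroup -> ClassSize) has no collider blocking it and no conditioned non-collider, so it is open.
Try {PeerGroup, Tutoring}:
  P1: blocked at chain node Tutoring ∈ conditioning set.
  P2: blocked at chain node Tutoring ∈ conditioning set.
  P3: blocked at fork node Tutoring ∈ conditioning set.
  P4: blocked at fork node Tutoring ∈ conditioning set.
  P5: blocked at chain node PeerGroup ∈ conditioning set.
  P6: blocked at fork node PeerGroup ∈ conditioning set.
{PeerGroup, Tutoring} contains no descendant of SchoolQuality and blocks every backdoor path.
Every element of {PeerGroup, Tutoring} is needed (dropping PeerGroup leaves P6 open; dropping Tutoring leaves P2 open), so no proper subset is valid.
Among all size-2 subsets of the eligible variables, only {PeerGroup, Tutoring} blocks every backdoor path, so it is the unique smallest valid adjustment set.

{PeerGroup, Tutoring}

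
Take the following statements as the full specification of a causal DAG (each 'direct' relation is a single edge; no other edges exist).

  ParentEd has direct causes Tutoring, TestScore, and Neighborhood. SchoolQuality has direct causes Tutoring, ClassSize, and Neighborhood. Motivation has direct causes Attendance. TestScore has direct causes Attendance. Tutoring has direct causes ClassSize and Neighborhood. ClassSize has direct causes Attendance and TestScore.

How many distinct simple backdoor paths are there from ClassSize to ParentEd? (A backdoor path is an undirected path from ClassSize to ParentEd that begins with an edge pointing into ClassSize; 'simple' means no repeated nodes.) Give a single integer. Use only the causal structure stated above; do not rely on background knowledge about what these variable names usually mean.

2

A backdoor path from ClassSize to ParentEd is any simple undirected path whose first edge points into ClassSize (i.e. leaves ClassSize via a parent).
Parents of ClassSize: {Attendance, TestScore}.
Enumerating:
  P1: ClassSize <- Attendance -> TestScore -> ParentEd
  P2: ClassSize <- TestScore -> ParentEd
That exhausts the simple backdoor paths. Count: 2.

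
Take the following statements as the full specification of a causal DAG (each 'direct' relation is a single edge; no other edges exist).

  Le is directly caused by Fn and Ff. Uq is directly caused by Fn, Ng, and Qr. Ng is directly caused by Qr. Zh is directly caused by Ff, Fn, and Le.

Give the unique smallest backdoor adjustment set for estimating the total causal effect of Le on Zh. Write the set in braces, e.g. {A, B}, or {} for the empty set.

Variables eligible for adjustment (non-descendants of Le, excluding Le and Zh): {Ff, Fn, Ng, Qr, Uq}.
Backdoor paths from Le to Zh:
  P1: Le <- Ff -> Zh
  P2: Le <- Fn -> Zh
The empty set is not sufficient: P1 (Le <- Ff -> Zh) has no collider blocking it and no conditioned non-collider, so it is open.
Try {Ff, Fn}:
  P1: blocked at fork node Ff ∈ conditioning set.
  P2: blocked at fork node Fn ∈ conditioning set.
{Ff, Fn} contains no descendant of Le and blocks every backdoor path.
Every element of {Ff, Fn} is needed (dropping Ff leaves P1 open; dropping Fn leaves P2 open), so no proper subset is valid.
Among all size-2 subsets of the eligible variables, only {Ff, Fn} blocks every backdoor path, so it is the unique smallest valid adjustment set.

{Ff, Fn}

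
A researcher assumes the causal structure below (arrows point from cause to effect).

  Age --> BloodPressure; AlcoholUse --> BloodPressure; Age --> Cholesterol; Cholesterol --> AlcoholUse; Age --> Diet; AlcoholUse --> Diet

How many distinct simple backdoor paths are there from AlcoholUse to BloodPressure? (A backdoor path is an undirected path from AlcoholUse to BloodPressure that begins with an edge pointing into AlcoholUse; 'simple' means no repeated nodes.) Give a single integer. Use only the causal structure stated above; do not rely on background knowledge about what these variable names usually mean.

A backdoor path from AlcoholUse to BloodPressure is any simple undirected path whose first edge points into AlcoholUse (i.e. leaves AlcoholUse via a parent).
Parents of AlcoholUse: {Cholesterol}.
Enumerating:
  P1: AlcoholUse <- Cholesterol <- Age -> BloodPressure
That exhausts the simple backdoor paths. Count: 1.

1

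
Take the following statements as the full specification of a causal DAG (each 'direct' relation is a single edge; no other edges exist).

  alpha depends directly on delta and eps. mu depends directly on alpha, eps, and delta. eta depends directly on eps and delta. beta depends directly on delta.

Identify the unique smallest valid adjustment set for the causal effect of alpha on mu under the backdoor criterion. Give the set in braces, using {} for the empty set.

{delta, eps}

Variables eligible for adjustment (non-descendants of alpha, excluding alpha and mu): {beta, delta, eps, eta}.
Backdoor paths from alpha to mu:
  P1: alpha <- eps -> eta <- delta -> mu
  P2: alpha <- eps -> mu
  P3: alpha <- delta -> eta <- eps -> mu
  P4: alpha <- delta -> mu
The empty set is not sufficient: P2 (alpha <- eps -> mu) has no collider blocking it and no conditioned non-collider, so it is open.
Try {delta, eps}:
  P1: blocked at fork node eps ∈ conditioning set.
  P2: blocked at fork node eps ∈ conditioning set.
  P3: blocked at fork node delta ∈ conditioning set.
  P4: blocked at fork node delta ∈ conditioning set.
{delta, eps} contains no descendant of alpha and blocks every backdoor path.
Every element of {delta, eps} is needed (dropping delta leaves P4 open; dropping eps leaves P2 open), so no proper subset is valid.
Among all size-2 subsets of the eligible variables, only {delta, eps} blocks every backdoor path, so it is the unique smallest valid adjustment set.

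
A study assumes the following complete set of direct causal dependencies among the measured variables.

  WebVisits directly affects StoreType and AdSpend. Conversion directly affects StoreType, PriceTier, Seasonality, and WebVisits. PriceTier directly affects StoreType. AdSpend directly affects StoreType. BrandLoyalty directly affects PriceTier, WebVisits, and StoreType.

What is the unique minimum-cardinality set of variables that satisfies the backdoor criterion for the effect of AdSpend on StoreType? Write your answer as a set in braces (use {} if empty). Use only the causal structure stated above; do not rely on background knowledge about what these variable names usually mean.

Variables eligible for adjustment (non-descendants of AdSpend, excluding AdSpend and StoreType): {BrandLoyalty, Conversion, PriceTier, Seasonality, WebVisits}.
Backdoor paths from AdSpend to StoreType:
  P1: AdSpend <- WebVisits <- BrandLoyalty -> PriceTier <- Conversion -> StoreType
  P2: AdSpend <- WebVisits <- BrandLoyalty -> PriceTier -> StoreType
  P3: AdSpend <- WebVisits <- BrandLoyalty -> StoreType
  P4: AdSpend <- WebVisits <- Conversion -> PriceTier <- BrandLoyalty -> StoreType
  P5: AdSpend <- WebVisits <- Conversion -> PriceTier -> StoreType
  P6: AdSpend <- WebVisits <- Conversion -> StoreType
  P7: AdSpend <- WebVisits -> StoreType
The empty set is not sufficient: P2 (AdSpend <- WebVisits <- BrandLoyalty -> PriceTier -> StoreType) has no collider blocking it and no conditioned non-collider, so it is open.
Try {WebVisits}:
  P1: blocked at chain node WebVisits ∈ conditioning set.
  P2: blocked at chain node WebVisits ∈ conditioning set.
  P3: blocked at chain node WebVisits ∈ conditioning set.
  P4: blocked at chain node WebVisits ∈ conditioning set.
  P5: blocked at chain node WebVisits ∈ conditioning set.
  P6: blocked at chain node WebVisits ∈ conditioning set.
  P7: blocked at fork node WebVisits ∈ conditioning set.
{WebVisits} contains no descendant of AdSpend and blocks every backdoor path.
No other singleton works — e.g. {BrandLoyalty} leaves P5 open — so {WebVisits} is the unique smallest valid adjustment set.

{WebVisits}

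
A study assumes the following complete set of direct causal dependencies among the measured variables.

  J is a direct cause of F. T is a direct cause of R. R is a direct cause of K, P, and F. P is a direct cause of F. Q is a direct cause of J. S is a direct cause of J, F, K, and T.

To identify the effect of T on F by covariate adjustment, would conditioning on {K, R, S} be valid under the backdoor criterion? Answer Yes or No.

Backdoor paths from T to F (paths whose first edge points into T):
  P1: T <- S -> J -> F
  P2: T <- S -> F
  P3: T <- S -> K <- R -> P -> F
  P4: T <- S -> K <- R -> F
Condition 1 (no descendant of T in the set): FAILS — K and R are descendants of T.
Condition 2 (every backdoor path blocked by {K, R, S}):
  P1: blocked at fork node S ∈ conditioning set.
  P2: blocked at fork node S ∈ conditioning set.
  P3: blocked at fork node S ∈ conditioning set.
  P4: blocked at fork node S ∈ conditioning set.
{K, R, S} does not satisfy the backdoor criterion.

No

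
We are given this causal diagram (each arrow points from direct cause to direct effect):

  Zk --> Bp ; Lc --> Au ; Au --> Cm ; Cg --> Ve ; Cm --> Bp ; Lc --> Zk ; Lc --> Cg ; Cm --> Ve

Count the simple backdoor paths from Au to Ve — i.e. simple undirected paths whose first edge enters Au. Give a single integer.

2

A backdoor path from Au to Ve is any simple undirected path whose first edge points into Au (i.e. leaves Au via a parent).
Parents of Au: {Lc}.
Enumerating:
  P1: Au <- Lc -> Cg -> Ve
  P2: Au <- Lc -> Zk -> Bp <- Cm -> Ve
That exhausts the simple backdoor paths. Count: 2.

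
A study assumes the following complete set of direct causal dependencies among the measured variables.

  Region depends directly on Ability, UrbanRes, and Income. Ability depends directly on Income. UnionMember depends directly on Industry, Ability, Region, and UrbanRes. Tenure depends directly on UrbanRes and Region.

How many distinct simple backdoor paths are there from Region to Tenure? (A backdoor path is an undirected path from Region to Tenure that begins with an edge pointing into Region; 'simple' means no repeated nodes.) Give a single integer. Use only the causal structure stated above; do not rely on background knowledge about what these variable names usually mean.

A backdoor path from Region to Tenure is any simple undirected path whose first edge points into Region (i.e. leaves Region via a parent).
Parents of Region: {Ability, Income, UrbanRes}.
Enumerating:
  P1: Region <- Income -> Ability -> UnionMember <- UrbanRes -> Tenure
  P2: Region <- UrbanRes -> Tenure
  P3: Region <- Ability -> UnionMember <- UrbanRes -> Tenure
That exhausts the simple backdoor paths. Count: 3.

3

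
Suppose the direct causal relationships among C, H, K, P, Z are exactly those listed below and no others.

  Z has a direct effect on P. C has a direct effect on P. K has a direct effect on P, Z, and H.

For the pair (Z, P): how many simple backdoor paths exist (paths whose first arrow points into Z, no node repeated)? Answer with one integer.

A backdoor path from Z to P is any simple undirected path whose first edge points into Z (i.e. leaves Z via a parent).
Parents of Z: {K}.
Enumerating:
  P1: Z <- K -> P
That exhausts the simple backdoor paths. Count: 1.

1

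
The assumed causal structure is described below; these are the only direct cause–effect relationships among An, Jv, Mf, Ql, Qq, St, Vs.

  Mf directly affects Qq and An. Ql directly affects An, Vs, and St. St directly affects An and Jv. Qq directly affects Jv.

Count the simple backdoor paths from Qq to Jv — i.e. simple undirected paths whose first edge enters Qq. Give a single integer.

A backdoor path from Qq to Jv is any simple undirected path whose first edge points into Qq (i.e. leaves Qq via a parent).
Parents of Qq: {Mf}.
Enumerating:
  P1: Qq <- Mf -> An <- Ql -> St -> Jv
  P2: Qq <- Mf -> An <- St -> Jv
That exhausts the simple backdoor paths. Count: 2.

2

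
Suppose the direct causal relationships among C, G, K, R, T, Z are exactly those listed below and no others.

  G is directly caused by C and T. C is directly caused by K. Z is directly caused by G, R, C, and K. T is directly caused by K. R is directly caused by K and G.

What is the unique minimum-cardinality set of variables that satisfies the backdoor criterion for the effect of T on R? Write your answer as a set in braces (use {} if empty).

Variables eligible for adjustment (non-descendants of T, excluding T and R): {C, K}.
Backdoor paths from T to R:
  P1: T <- K -> C -> G -> R
  P2: T <- K -> C -> G -> Z <- R
  P3: T <- K -> C -> Z <- G -> R
  P4: T <- K -> C -> Z <- R
  P5: T <- K -> R
  P6: T <- K -> Z <- C -> G -> R
  P7: T <- K -> Z <- G -> R
  P8: T <- K -> Z <- R
The empty set is not sufficient: P1 (T <- K -> C -> G -> R) has no collider blocking it and no conditioned non-collider, so it is open.
Try {K}:
  P1: blocked at fork node K ∈ conditioning set.
  P2: blocked at fork node K ∈ conditioning set.
  P3: blocked at fork node K ∈ conditioning set.
  P4: blocked at fork node K ∈ conditioning set.
  P5: blocked at fork node K ∈ conditioning set.
  P6: blocked at fork node K ∈ conditioning set.
  P7: blocked at fork node K ∈ conditioning set.
  P8: blocked at fork node K ∈ conditioning set.
{K} contains no descendant of T and blocks every backdoor path.
No other singleton works — e.g. {C} leaves P5 open — so {K} is the unique smallest valid adjustment set.

{K}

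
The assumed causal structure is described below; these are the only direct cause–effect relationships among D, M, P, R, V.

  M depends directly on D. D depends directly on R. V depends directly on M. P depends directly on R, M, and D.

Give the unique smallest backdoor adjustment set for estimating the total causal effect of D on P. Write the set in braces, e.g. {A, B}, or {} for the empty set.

Variables eligible for adjustment (non-descendants of D, excluding D and P): {R}.
Backdoor paths from D to P:
  P1: D <- R -> P
The empty set is not sufficient: P1 (D <- R -> P) has no collider blocking it and no conditioned non-collider, so it is open.
Try {R}:
  P1: blocked at fork node R ∈ conditioning set.
{R} contains no descendant of D and blocks every backdoor path.
{R} is the unique smallest valid adjustment set.

{R}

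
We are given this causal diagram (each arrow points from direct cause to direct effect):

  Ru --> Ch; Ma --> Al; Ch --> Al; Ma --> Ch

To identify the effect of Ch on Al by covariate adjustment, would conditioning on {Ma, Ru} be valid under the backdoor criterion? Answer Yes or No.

Backdoor paths from Ch to Al (paths whose first edge points into Ch):
  P1: Ch <- Ma -> Al
Condition 1 (no descendant of Ch in the set): holds — descendants of Ch are {Al}; none are in {Ma, Ru}.
Condition 2 (every backdoor path blocked by {Ma, Ru}):
  P1: blocked at fork node Ma ∈ conditioning set.
{Ma, Ru} satisfies the backdoor criterion.

Yes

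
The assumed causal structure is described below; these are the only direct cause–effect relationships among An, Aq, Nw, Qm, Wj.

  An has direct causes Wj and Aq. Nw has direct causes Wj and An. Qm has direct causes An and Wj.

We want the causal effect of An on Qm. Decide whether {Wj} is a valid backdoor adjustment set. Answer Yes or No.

Yes

Backdoor paths from An to Qm (paths whose first edge points into An):
  P1: An <- Wj -> Qm
Condition 1 (no descendant of An in the set): holds — descendants of An are {Nw, Qm}; none are in {Wj}.
Condition 2 (every backdoor path blocked by {Wj}):
  P1: blocked at fork node Wj ∈ conditioning set.
{Wj} satisfies the backdoor criterion.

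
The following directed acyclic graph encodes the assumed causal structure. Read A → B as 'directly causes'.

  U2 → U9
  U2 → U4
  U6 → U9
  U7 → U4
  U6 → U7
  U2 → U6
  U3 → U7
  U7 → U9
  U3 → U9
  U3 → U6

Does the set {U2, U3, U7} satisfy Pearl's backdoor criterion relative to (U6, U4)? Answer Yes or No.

No

Backdoor paths from U6 to U4 (paths whose first edge points into U6):
  P1: U6 <- U3 -> U7 -> U4
  P2: U6 <- U3 -> U7 -> U9 <- U2 -> U4
  P3: U6 <- U3 -> U9 <- U2 -> U4
  P4: U6 <- U3 -> U9 <- U7 -> U4
  P5: U6 <- U2 -> U4
  P6: U6 <- U2 -> U9 <- U3 -> U7 -> U4
  P7: U6 <- U2 -> U9 <- U7 -> U4
Condition 1 (no descendant of U6 in the set): FAILS — U7 is a descendant of U6.
Condition 2 (every backdoor path blocked by {U2, U3, U7}):
  P1: blocked at fork node U3 ∈ conditioning set.
  P2: blocked at fork node U3 ∈ conditioning set.
  P3: blocked at fork node U3 ∈ conditioning set.
  P4: blocked at fork node U3 ∈ conditioning set.
  P5: blocked at fork node U2 ∈ conditioning set.
  P6: blocked at fork node U2 ∈ conditioning set.
  P7: blocked at fork node U2 ∈ conditioning set.
{U2, U3, U7} does not satisfy the backdoor criterion.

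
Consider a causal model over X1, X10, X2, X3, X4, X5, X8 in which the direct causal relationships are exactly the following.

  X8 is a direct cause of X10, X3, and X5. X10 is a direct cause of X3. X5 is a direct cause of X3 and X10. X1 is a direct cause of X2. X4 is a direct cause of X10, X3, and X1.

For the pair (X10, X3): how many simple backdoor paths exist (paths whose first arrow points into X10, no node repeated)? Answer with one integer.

5

A backdoor path from X10 to X3 is any simple undirected path whose first edge points into X10 (i.e. leaves X10 via a parent).
Parents of X10: {X4, X5, X8}.
Enumerating:
  P1: X10 <- X8 -> X5 -> X3
  P2: X10 <- X8 -> X3
  P3: X10 <- X4 -> X3
  P4: X10 <- X5 <- X8 -> X3
  P5: X10 <- X5 -> X3
That exhausts the simple backdoor paths. Count: 5.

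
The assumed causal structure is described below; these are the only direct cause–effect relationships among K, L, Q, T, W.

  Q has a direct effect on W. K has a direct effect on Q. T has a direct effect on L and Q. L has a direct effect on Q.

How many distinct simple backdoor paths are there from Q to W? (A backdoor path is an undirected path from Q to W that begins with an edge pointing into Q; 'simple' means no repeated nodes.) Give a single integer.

A backdoor path from Q to W is any simple undirected path whose first edge points into Q (i.e. leaves Q via a parent).
Parents of Q: {K, L, T}.
No simple path from any parent of Q reaches W without revisiting Q, so there are no backdoor paths.

0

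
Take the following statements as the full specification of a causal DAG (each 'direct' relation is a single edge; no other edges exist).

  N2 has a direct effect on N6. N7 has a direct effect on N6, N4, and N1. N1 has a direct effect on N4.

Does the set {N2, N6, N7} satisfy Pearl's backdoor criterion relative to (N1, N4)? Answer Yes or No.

Backdoor paths from N1 to N4 (paths whose first edge points into N1):
  P1: N1 <- N7 -> N4
Condition 1 (no descendant of N1 in the set): holds — descendants of N1 are {N4}; none are in {N2, N6, N7}.
Condition 2 (every backdoor path blocked by {N2, N6, N7}):
  P1: blocked at fork node N7 ∈ conditioning set.
{N2, N6, N7} satisfies the backdoor criterion.

Yes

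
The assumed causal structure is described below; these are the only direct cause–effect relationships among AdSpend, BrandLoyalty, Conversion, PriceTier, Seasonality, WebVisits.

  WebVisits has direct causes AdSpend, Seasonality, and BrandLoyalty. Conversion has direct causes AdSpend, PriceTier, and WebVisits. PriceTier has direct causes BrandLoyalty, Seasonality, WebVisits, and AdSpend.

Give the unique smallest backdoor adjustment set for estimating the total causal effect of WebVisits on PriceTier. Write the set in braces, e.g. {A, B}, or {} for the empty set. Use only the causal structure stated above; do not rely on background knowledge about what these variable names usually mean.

{AdSpend, BrandLoyalty, Seasonality}

Variables eligible for adjustment (non-descendants of WebVisits, excluding WebVisits and PriceTier): {AdSpend, BrandLoyalty, Seasonality}.
Backdoor paths from WebVisits to PriceTier:
  P1: WebVisits <- Seasonality -> PriceTier
  P2: WebVisits <- BrandLoyalty -> PriceTier
  P3: WebVisits <- AdSpend -> PriceTier
  P4: WebVisits <- AdSpend -> Conversion <- PriceTier
The empty set is not sufficient: P1 (WebVisits <- Seasonality -> PriceTier) has no collider blocking it and no conditioned non-collider, so it is open.
Try {AdSpend, BrandLoyalty, Seasonality}:
  P1: blocked at fork node Seasonality ∈ conditioning set.
  P2: blocked at fork node BrandLoyalty ∈ conditioning set.
  P3: blocked at fork node AdSpend ∈ conditioning set.
  P4: blocked at fork node AdSpend ∈ conditioning set.
{AdSpend, BrandLoyalty, Seasonality} contains no descendant of WebVisits and blocks every backdoor path.
Every element of {AdSpend, BrandLoyalty, Seasonality} is needed (dropping AdSpend leaves P3 open; dropping BrandLoyalty leaves P2 open; dropping Seasonality leaves P1 open), so no proper subset is valid.
Among all size-3 subsets of the eligible variables, only {AdSpend, BrandLoyalty, Seasonality} blocks every backdoor path, so it is the unique smallest valid adjustment set.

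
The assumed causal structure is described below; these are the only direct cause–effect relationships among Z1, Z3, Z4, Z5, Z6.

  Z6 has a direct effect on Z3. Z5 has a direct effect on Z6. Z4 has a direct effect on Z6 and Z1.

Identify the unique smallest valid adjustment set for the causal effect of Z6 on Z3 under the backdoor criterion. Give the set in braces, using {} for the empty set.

Variables eligible for adjustment (non-descendants of Z6, excluding Z6 and Z3): {Z1, Z4, Z5}.
Backdoor paths from Z6 to Z3:
  (none)
With no backdoor paths the empty set already satisfies the criterion, and it is trivially minimal.

{}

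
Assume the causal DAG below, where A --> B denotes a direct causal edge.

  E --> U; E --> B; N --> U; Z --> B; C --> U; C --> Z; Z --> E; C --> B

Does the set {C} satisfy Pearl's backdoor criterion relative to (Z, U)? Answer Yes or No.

Backdoor paths from Z to U (paths whose first edge points into Z):
  P1: Z <- C -> U
  P2: Z <- C -> B <- E -> U
Condition 1 (no descendant of Z in the set): holds — descendants of Z are {B, E, U}; none are in {C}.
Condition 2 (every backdoor path blocked by {C}):
  P1: blocked at fork node C ∈ conditioning set.
  P2: blocked at fork node C ∈ conditioning set.
{C} satisfies the backdoor criterion.

Yes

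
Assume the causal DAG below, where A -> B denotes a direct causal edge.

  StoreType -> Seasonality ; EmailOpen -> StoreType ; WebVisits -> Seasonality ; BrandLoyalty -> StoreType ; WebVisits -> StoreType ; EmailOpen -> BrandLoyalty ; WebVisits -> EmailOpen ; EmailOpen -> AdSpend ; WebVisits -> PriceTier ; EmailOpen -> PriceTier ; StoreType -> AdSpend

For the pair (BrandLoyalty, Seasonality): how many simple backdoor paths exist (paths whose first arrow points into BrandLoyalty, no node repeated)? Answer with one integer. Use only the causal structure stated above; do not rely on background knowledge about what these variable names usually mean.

A backdoor path from BrandLoyalty to Seasonality is any simple undirected path whose first edge points into BrandLoyalty (i.e. leaves BrandLoyalty via a parent).
Parents of BrandLoyalty: {EmailOpen}.
Enumerating:
  P1: BrandLoyalty <- EmailOpen <- WebVisits -> StoreType -> Seasonality
  P2: BrandLoyalty <- EmailOpen <- WebVisits -> Seasonality
  P3: BrandLoyalty <- EmailOpen -> StoreType <- WebVisits -> Seasonality
  P4: BrandLoyalty <- EmailOpen -> StoreType -> Seasonality
  P5: BrandLoyalty <- EmailOpen -> PriceTier <- WebVisits -> StoreType -> Seasonality
  P6: BrandLoyalty <- EmailOpen -> PriceTier <- WebVisits -> Seasonality
  P7: BrandLoyalty <- EmailOpen -> AdSpend <- StoreType <- WebVisits -> Seasonality
  P8: BrandLoyalty <- EmailOpen -> AdSpend <- StoreType -> Seasonality
That exhausts the simple backdoor paths. Count: 8.

8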